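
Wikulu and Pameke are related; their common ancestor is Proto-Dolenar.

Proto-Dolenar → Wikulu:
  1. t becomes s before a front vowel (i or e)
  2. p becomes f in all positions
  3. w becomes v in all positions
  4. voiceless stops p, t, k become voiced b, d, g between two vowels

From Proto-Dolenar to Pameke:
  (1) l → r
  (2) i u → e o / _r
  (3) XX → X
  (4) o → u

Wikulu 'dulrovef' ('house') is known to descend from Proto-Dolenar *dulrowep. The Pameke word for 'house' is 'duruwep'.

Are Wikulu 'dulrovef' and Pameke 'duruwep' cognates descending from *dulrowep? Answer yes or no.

yes

Derive the expected Pameke reflex of *dulrowep:
Pameke: start from *dulrowep.
  rule 1 (unconditioned shift): dulrowep → durrowep
  rule 2 (pre-rhotic lowering): durrowep → dorrowep
  rule 3 (degemination): dorrowep → dorowep
  rule 4 (vowel merger): dorowep → duruwep
  ⇒ Pameke duruwep
Pameke 'duruwep' matches the regular reflex exactly, so the pair is cognate.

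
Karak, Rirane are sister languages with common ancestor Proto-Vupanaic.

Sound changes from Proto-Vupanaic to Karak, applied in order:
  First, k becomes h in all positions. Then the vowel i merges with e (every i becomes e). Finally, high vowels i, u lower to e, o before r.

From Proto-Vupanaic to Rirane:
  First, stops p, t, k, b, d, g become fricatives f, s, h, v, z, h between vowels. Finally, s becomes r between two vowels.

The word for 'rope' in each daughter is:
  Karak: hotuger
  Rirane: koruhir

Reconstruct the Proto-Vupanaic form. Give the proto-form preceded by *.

*kotugir

Position 3: Karak has t, Rirane has r. Karak preserves t here (none of its changes turn any other segment into t), so the proto-segment is *t.
Position 5: Karak has g, Rirane has h. Karak preserves g here (none of its changes turn any other segment into g), so the proto-segment is *g.
Position 6: Karak has e, Rirane has i. Rirane preserves i here (none of its changes turn any other segment into i), so the proto-segment is *i.
Continuing position by position gives *kotugir; check it forward:
Karak: *kotugir > hotugir > hotuger  (by unconditioned shift, vowel merger)
Rirane: *kotugir > kosuhir > koruhir  (by intervocalic lenition, rhotacism)
Only *kotugir yields all of Karak hotuger, Rirane koruhir.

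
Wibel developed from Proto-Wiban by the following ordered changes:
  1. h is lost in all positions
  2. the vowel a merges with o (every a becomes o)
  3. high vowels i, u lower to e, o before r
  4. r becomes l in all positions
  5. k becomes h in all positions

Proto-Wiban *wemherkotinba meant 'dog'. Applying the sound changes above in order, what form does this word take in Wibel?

wemelhotinbo

Wibel: *wemherkotinba
  wemherkotinba → wemerkotinba   [h-loss]
  wemerkotinba → wemerkotinbo   [vowel merger]
  wemerkotinbo (rule 3 does not apply)
  wemerkotinbo → wemelkotinbo   [unconditioned shift]
  wemelkotinbo → wemelhotinbo   [unconditioned shift]
  giving Wibel wemelhotinbo.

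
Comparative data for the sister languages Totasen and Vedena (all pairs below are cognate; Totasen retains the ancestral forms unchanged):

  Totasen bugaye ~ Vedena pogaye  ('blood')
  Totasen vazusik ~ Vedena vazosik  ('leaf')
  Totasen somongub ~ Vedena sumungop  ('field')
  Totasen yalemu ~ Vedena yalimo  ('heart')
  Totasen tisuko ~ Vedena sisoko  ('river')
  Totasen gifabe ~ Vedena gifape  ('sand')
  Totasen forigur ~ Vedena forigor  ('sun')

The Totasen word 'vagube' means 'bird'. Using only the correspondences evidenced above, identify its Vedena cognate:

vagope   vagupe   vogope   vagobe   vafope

somongub ~ sumungop — Totasen u corresponds to Vedena o after a consonant, before a labial obstruent.
gifabe ~ gifape — Totasen b corresponds to Vedena p between vowels (before a front vowel).
Applying these to Totasen 'vagube':
  vagube → vagobe   (u→o after a consonant, before a labial obstruent)
  vagobe → vagope   (b→p between vowels (before a front vowel))
So the Vedena cognate is 'vagope'.

vagope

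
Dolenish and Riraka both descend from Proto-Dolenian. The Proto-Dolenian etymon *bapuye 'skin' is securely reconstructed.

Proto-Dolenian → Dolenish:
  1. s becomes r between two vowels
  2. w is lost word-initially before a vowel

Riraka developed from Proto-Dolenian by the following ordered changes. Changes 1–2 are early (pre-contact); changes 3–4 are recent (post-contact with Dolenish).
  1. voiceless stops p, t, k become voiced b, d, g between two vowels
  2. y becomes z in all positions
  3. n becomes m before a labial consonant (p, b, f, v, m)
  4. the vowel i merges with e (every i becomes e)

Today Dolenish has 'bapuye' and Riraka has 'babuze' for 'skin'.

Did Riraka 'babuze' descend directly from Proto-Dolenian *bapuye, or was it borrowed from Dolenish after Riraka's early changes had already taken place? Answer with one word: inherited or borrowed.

If inherited, *bapuye would pass through all of Riraka's changes:
Riraka: start from *bapuye.
  rule 1 (intervocalic voicing): bapuye → babuye
  rule 2 (unconditioned shift): babuye → babuze
  rule 3: no change — babuze
  rule 4: no change — babuze
  ⇒ Riraka babuze
If borrowed from Dolenish 'bapuye' after the early changes, it would undergo only the recent ones:
  rule 3 (nasal place assimilation): no change (bapuye)
  rule 4 (vowel merger): no change (bapuye)
  ⇒ as a loan: bapuye
Riraka 'babuze' matches the inherited outcome exactly, so it is an inherited cognate, not a loan.

inherited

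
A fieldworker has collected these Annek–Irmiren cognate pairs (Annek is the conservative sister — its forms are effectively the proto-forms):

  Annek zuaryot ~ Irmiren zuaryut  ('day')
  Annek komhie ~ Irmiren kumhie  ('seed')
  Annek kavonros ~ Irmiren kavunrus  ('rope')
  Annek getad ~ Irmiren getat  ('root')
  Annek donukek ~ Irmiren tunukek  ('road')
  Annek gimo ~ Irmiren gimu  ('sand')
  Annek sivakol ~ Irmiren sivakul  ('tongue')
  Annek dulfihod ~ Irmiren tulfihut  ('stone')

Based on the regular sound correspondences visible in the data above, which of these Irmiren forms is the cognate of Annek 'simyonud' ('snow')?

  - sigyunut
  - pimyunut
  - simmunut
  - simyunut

simyunut

kavonros ~ kavunrus, donukek ~ tunukek — Annek o corresponds to Irmiren u after a consonant, before a nasal.
getad ~ getat, dulfihod ~ tulfihut — Annek d corresponds to Irmiren t word-finally.
Applying these to Annek 'simyonud':
  simyonud → simyunud   (o→u after a consonant, before a nasal)
  simyunud → simyunut   (d→t word-finally)
So the Irmiren cognate is 'simyunut'.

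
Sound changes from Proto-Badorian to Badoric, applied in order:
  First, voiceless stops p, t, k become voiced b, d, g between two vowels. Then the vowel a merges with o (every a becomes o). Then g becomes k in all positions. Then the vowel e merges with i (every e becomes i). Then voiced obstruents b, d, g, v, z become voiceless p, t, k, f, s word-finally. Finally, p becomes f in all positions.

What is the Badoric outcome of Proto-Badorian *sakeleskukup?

sokiliskukuf

Badoric: start from *sakeleskukup.
  rule 1 (intervocalic voicing): sakeleskukup → sageleskugup
  rule 2 (vowel merger): sageleskugup → sogeleskugup
  rule 3 (unconditioned shift): sogeleskugup → sokeleskukup
  rule 4 (vowel merger): sokeleskukup → sokiliskukup
  rule 5: no change — sokiliskukup
  rule 6 (unconditioned shift): sokiliskukup → sokiliskukuf
  ⇒ Badoric sokiliskukuf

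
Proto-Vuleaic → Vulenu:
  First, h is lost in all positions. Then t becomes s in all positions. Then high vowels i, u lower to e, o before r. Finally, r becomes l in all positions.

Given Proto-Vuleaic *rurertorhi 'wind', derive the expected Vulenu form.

lolelsoli

Vulenu: *rurertorhi
  rurertorhi → rurertori   [h-loss]
  rurertori → rurersori   [unconditioned shift]
  rurersori → rorersori   [pre-rhotic lowering]
  rorersori → lolelsoli   [unconditioned shift]
  giving Vulenu lolelsoli.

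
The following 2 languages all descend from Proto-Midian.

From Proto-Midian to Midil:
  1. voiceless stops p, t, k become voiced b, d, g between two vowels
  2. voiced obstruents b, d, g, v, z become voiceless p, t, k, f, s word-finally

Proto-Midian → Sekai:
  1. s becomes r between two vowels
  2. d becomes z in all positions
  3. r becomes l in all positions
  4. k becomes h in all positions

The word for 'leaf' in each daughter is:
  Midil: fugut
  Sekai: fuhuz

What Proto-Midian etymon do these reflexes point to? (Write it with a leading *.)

*fukud

Position 3: Midil has g, Sekai has h. Taking the neighbouring segments as reconstructed: Midil g could go back to *k or *g; Sekai h could go back to *k or *h — the one source consistent with every daughter is *k.
Position 5: Midil has t, Sekai has z. Taking the neighbouring segments as reconstructed: Midil t could go back to *t or *d; Sekai z could go back to *d or *z — the one source consistent with every daughter is *d.
This points to *fukud. Verify forward in each daughter:
Midil: *fukud > fugud > fugut  (by intervocalic voicing, final devoicing)
Sekai: start from *fukud.
  rule 1: no change — fukud
  rule 2 (unconditioned shift): fukud → fukuz
  rule 3: no change — fukuz
  rule 4 (unconditioned shift): fukuz → fuhuz
  ⇒ Sekai fuhuz
No other proto-form is consistent with every reflex, so the reconstruction is *fukud.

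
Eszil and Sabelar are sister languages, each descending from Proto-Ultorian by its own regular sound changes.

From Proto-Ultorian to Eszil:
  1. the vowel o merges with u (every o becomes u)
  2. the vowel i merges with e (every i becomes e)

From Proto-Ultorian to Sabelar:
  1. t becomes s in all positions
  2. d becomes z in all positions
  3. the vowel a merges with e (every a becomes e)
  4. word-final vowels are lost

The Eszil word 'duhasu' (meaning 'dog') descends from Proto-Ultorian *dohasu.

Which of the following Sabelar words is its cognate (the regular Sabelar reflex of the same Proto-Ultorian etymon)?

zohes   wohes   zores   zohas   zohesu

Sabelar: start from *dohasu.
  rule 1: no change — dohasu
  rule 2 (unconditioned shift): dohasu → zohasu
  rule 3 (vowel merger): zohasu → zohesu
  rule 4 (apocope): zohesu → zohes
  ⇒ Sabelar zohes
Among the options, 'zohes' alone shows every Sabelar change applied in order.

zohes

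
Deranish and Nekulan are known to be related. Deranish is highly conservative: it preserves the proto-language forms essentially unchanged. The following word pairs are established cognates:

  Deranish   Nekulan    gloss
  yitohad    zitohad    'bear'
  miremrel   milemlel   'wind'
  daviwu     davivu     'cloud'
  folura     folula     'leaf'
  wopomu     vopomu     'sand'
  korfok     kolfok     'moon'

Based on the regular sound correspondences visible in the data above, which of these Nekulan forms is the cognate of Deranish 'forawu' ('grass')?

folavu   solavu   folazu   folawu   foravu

folavu

folura ~ folula — Deranish r corresponds to Nekulan l between vowels (before a back vowel).
daviwu ~ davivu — Deranish w corresponds to Nekulan v between vowels (before a back vowel).
Applying these to Deranish 'forawu':
  forawu → folawu   (r→l between vowels (before a back vowel))
  folawu → folavu   (w→v between vowels (before a back vowel))
So the Nekulan cognate is 'folavu'.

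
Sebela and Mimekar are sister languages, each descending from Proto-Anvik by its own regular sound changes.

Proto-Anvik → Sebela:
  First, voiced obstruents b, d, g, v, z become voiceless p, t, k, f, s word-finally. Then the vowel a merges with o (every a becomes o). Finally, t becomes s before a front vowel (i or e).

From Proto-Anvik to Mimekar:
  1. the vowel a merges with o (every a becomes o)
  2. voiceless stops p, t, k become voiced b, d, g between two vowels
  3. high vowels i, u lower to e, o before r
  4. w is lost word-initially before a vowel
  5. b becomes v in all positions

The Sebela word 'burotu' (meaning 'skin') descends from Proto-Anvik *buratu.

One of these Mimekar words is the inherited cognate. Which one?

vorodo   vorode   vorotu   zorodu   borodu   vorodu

Mimekar: *buratu
  buratu → burotu   [vowel merger]
  burotu → burodu   [intervocalic voicing]
  burodu → borodu   [pre-rhotic lowering]
  borodu (rule 4 does not apply)
  borodu → vorodu   [unconditioned shift]
  giving Mimekar vorodu.
Among the options, 'vorodu' alone shows every Mimekar change applied in order.

vorodu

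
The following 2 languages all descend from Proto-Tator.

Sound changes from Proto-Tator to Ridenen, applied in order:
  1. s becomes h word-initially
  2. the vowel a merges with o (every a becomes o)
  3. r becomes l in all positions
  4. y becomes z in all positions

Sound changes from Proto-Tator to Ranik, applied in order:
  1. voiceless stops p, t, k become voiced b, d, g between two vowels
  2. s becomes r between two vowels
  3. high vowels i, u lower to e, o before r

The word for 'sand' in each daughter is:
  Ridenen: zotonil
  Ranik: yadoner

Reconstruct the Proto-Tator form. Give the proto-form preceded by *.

Position 7: Ridenen has l, Ranik has r. Taking the neighbouring segments as reconstructed: Ridenen l could go back to *l or *r; Ranik r can only go back to *r — the one source consistent with every daughter is *r.
Position 2: Ridenen has o, Ranik has a. Ranik preserves a here (none of its changes turn any other segment into a), so the proto-segment is *a.
Position 1: Ridenen has z, Ranik has y. Ranik preserves y here (none of its changes turn any other segment into y), so the proto-segment is *y.
Continuing position by position gives *yatonir; check it forward:
Ridenen: start from *yatonir.
  rule 1: no change — yatonir
  rule 2 (vowel merger): yatonir → yotonir
  rule 3 (unconditioned shift): yotonir → yotonil
  rule 4 (unconditioned shift): yotonil → zotonil
  ⇒ Ridenen zotonil
Ranik: start from *yatonir.
  rule 1 (intervocalic voicing): yatonir → yadonir
  rule 2: no change — yadonir
  rule 3 (pre-rhotic lowering): yadonir → yadoner
  ⇒ Ranik yadoner
*yatonir is the unique common source.

*yatonir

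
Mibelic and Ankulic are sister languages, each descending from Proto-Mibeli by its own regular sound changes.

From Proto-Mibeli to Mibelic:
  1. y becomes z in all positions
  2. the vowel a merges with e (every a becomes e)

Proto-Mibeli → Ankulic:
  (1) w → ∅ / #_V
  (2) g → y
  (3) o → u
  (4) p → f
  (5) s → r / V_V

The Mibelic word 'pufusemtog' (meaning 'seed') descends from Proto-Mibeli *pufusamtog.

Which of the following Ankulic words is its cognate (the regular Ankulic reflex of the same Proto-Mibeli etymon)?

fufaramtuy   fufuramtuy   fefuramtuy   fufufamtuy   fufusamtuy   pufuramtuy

fufuramtuy

Ankulic: *pufusamtog
  pufusamtog (rule 1 does not apply)
  pufusamtog → pufusamtoy   [unconditioned shift]
  pufusamtoy → pufusamtuy   [vowel merger]
  pufusamtuy → fufusamtuy   [unconditioned shift]
  fufusamtuy → fufuramtuy   [rhotacism]
  giving Ankulic fufuramtuy.
Only 'fufuramtuy' matches the regular Ankulic development of *pufusamtog.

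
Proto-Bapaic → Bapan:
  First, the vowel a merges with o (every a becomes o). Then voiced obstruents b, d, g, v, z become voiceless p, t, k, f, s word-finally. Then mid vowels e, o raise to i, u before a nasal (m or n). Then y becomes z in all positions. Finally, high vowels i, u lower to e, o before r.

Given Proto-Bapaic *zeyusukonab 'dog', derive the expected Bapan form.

zezusukunop

Bapan: start from *zeyusukonab.
  rule 1 (vowel merger): zeyusukonab → zeyusukonob
  rule 2 (final devoicing): zeyusukonob → zeyusukonop
  rule 3 (pre-nasal raising): zeyusukonop → zeyusukunop
  rule 4 (unconditioned shift): zeyusukunop → zezusukunop
  rule 5: no change — zezusukunop
  ⇒ Bapan zezusukunop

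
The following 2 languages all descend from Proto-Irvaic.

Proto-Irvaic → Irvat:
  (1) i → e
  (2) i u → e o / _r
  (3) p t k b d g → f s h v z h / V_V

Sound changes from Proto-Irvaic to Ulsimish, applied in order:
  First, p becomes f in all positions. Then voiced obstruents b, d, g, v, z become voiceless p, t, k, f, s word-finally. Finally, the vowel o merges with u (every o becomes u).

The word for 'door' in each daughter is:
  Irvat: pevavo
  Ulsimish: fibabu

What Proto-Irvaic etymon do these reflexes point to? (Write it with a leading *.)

*pibabo

Position 2: Irvat has e, Ulsimish has i. Ulsimish preserves i here (none of its changes turn any other segment into i), so the proto-segment is *i.
Position 3: Irvat has v, Ulsimish has b. Ulsimish preserves b here (none of its changes turn any other segment into b), so the proto-segment is *b.
Position 1: Irvat has p, Ulsimish has f. Irvat preserves p here (none of its changes turn any other segment into p), so the proto-segment is *p.
This points to *pibabo. Verify forward in each daughter:
Irvat: *pibabo
  pibabo → pebabo   [vowel merger]
  pebabo (rule 2 does not apply)
  pebabo → pevavo   [intervocalic lenition]
  giving Irvat pevavo.
Ulsimish: *pibabo > fibabo > fibabu  (by unconditioned shift, vowel merger)
Only *pibabo yields all of Irvat pevavo, Ulsimish fibabu.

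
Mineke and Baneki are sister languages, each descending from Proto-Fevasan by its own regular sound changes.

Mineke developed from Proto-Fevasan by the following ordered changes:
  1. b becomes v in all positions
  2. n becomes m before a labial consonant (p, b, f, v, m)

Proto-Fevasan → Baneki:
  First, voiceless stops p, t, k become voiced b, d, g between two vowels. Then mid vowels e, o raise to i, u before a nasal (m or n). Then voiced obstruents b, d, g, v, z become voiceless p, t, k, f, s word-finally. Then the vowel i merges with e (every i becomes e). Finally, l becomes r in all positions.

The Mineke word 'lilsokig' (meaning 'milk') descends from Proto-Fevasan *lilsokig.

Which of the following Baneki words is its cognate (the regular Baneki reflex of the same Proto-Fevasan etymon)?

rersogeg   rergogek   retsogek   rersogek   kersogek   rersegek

Baneki: start from *lilsokig.
  rule 1 (intervocalic voicing): lilsokig → lilsogig
  rule 2: no change — lilsogig
  rule 3 (final devoicing): lilsogig → lilsogik
  rule 4 (vowel merger): lilsogik → lelsogek
  rule 5 (unconditioned shift): lelsogek → rersogek
  ⇒ Baneki rersogek
Only 'rersogek' matches the regular Baneki development of *lilsokig.

rersogek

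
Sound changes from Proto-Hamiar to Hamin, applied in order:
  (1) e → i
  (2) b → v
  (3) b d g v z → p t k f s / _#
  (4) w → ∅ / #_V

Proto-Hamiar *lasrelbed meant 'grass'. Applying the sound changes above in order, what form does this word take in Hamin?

Hamin: *lasrelbed > lasrilbid > lasrilvid > lasrilvit  (by vowel merger, unconditioned shift, final devoicing)

lasrilvit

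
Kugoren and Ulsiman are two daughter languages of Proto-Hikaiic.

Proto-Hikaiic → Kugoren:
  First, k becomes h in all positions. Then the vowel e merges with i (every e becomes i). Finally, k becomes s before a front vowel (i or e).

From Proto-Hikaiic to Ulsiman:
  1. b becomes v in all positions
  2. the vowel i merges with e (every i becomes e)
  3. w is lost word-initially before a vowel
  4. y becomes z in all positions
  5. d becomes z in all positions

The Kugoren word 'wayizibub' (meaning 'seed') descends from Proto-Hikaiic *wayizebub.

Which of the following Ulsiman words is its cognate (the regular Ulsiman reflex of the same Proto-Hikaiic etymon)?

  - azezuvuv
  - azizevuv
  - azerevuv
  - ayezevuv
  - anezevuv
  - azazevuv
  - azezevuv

azezevuv

Ulsiman: start from *wayizebub.
  rule 1 (unconditioned shift): wayizebub → wayizevuv
  rule 2 (vowel merger): wayizevuv → wayezevuv
  rule 3 (glide loss): wayezevuv → ayezevuv
  rule 4 (unconditioned shift): ayezevuv → azezevuv
  rule 5: no change — azezevuv
  ⇒ Ulsiman azezevuv
Only 'azezevuv' matches the regular Ulsiman development of *wayizebub.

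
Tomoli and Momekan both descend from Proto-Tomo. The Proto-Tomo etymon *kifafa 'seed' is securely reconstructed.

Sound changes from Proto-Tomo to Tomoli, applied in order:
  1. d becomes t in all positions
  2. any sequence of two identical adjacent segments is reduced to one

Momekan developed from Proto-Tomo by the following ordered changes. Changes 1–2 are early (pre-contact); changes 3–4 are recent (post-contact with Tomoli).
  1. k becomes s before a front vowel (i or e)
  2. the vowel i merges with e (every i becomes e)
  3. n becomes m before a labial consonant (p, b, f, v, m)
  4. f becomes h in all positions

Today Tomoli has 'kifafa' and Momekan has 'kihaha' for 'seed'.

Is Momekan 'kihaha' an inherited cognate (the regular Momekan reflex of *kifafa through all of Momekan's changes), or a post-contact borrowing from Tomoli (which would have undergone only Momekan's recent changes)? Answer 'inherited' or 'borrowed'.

borrowed

If inherited, *kifafa would pass through all of Momekan's changes:
Momekan: *kifafa
  kifafa → sifafa   [palatalisation]
  sifafa → sefafa   [vowel merger]
  sefafa (rule 3 does not apply)
  sefafa → sehaha   [unconditioned shift]
  giving Momekan sehaha.
If borrowed from Tomoli 'kifafa' after the early changes, it would undergo only the recent ones:
  rule 3 (nasal place assimilation): no change (kifafa)
  rule 4 (unconditioned shift): kifafa → kihaha
  ⇒ as a loan: kihaha
Momekan 'kihaha' matches the loan outcome 'kihaha', not the inherited 'sehaha' — it skipped the early Momekan changes, so it was borrowed from Tomoli.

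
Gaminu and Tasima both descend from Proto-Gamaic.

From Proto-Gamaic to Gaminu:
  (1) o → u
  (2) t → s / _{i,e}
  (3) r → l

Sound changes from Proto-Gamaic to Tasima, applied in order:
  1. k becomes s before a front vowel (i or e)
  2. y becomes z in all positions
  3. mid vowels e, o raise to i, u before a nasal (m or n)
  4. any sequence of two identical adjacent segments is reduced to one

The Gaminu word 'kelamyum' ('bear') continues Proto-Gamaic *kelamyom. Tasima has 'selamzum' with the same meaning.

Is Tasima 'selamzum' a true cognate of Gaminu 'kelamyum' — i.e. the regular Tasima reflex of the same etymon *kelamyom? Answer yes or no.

Derive the expected Tasima reflex of *kelamyom:
Tasima: start from *kelamyom.
  rule 1 (palatalisation): kelamyom → selamyom
  rule 2 (unconditioned shift): selamyom → selamzom
  rule 3 (pre-nasal raising): selamzom → selamzum
  rule 4: no change — selamzum
  ⇒ Tasima selamzum
Tasima 'selamzum' matches the regular reflex exactly, so the pair is cognate.

yes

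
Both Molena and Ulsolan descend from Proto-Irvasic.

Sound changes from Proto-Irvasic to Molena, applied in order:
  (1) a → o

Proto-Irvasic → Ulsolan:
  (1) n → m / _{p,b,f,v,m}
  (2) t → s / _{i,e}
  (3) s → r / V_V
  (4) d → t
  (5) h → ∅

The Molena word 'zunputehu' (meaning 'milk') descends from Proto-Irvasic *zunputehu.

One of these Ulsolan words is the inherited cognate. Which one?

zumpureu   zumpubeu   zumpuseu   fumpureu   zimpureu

Ulsolan: start from *zunputehu.
  rule 1 (nasal place assimilation): zunputehu → zumputehu
  rule 2 (palatalisation): zumputehu → zumpusehu
  rule 3 (rhotacism): zumpusehu → zumpurehu
  rule 4: no change — zumpurehu
  rule 5 (h-loss): zumpurehu → zumpureu
  ⇒ Ulsolan zumpureu
The other candidates each miss or misapply at least one Ulsolan change.

zumpureu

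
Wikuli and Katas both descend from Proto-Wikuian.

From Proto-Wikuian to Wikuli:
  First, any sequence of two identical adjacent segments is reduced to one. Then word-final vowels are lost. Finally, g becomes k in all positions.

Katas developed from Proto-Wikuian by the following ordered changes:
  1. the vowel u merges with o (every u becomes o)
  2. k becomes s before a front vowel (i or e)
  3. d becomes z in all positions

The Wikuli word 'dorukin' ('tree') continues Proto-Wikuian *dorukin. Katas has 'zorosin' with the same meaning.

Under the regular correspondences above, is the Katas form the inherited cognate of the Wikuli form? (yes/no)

yes

Derive the expected Katas reflex of *dorukin:
Katas: *dorukin > dorokin > dorosin > zorosin  (by vowel merger, palatalisation, unconditioned shift)
Katas 'zorosin' matches the regular reflex exactly, so the pair is cognate.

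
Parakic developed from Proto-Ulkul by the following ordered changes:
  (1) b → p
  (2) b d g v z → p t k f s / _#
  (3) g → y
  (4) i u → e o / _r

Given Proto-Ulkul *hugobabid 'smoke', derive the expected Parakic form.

huyopapit

Parakic: start from *hugobabid.
  rule 1 (unconditioned shift): hugobabid → hugopapid
  rule 2 (final devoicing): hugopapid → hugopapit
  rule 3 (unconditioned shift): hugopapit → huyopapit
  rule 4: no change — huyopapit
  ⇒ Parakic huyopapit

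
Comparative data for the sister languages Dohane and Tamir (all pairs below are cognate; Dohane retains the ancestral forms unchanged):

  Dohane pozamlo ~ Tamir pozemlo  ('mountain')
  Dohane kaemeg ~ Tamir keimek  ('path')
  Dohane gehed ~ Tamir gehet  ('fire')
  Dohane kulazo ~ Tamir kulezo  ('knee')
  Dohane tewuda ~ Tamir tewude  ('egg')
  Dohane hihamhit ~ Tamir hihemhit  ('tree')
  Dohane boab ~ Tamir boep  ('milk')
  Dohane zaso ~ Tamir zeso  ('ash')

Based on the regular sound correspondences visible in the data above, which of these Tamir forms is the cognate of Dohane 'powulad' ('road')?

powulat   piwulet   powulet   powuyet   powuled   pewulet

kulazo ~ kulezo, zaso ~ zeso — Dohane a corresponds to Tamir e after a consonant, before a consonant other than r, m, n, p, b, f, v.
gehed ~ gehet — Dohane d corresponds to Tamir t word-finally.
Applying these to Dohane 'powulad':
  powulad → powuled   (a→e after a consonant, before a consonant other than r, m, n, p, b, f, v)
  powuled → powulet   (d→t word-finally)
So the Tamir cognate is 'powulet'.

powulet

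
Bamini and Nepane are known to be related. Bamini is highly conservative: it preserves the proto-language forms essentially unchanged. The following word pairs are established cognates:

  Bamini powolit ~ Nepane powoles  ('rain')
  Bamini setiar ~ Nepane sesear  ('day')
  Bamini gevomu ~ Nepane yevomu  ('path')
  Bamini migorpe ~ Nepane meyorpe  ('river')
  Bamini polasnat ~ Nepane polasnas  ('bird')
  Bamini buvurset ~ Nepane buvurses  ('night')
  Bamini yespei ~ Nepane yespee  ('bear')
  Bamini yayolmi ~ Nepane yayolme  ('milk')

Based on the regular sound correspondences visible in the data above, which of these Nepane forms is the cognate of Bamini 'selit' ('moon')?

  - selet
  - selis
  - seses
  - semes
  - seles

powolit ~ powoles, migorpe ~ meyorpe — Bamini i corresponds to Nepane e after a consonant, before a consonant other than r, m, n, p, b, f, v.
powolit ~ powoles, polasnat ~ polasnas — Bamini t corresponds to Nepane s word-finally.
Applying these to Bamini 'selit':
  selit → selet   (i→e after a consonant, before a consonant other than r, m, n, p, b, f, v)
  selet → seles   (t→s word-finally)
So the Nepane cognate is 'seles'.

seles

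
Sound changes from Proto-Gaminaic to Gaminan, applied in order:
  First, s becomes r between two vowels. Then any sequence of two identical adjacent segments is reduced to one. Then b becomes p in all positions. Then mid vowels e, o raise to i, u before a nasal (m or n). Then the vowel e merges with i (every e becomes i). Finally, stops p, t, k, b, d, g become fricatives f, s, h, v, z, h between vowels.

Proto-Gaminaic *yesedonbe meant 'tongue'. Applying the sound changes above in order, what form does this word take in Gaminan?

yirizunpi

Gaminan: *yesedonbe > yeredonbe > yeredonpe > yeredunpe > yiridunpi > yirizunpi  (by rhotacism, unconditioned shift, pre-nasal raising, vowel merger, intervocalic lenition)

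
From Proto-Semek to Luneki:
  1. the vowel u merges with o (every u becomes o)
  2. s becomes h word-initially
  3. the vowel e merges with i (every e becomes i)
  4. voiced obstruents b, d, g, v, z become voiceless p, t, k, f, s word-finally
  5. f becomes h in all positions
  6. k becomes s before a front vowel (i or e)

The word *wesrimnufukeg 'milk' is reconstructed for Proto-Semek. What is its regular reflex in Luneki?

wisrimnohosik

Luneki: *wesrimnufukeg > wesrimnofokeg > wisrimnofokig > wisrimnofokik > wisrimnohokik > wisrimnohosik  (by vowel merger, vowel merger, final devoicing, unconditioned shift, palatalisation)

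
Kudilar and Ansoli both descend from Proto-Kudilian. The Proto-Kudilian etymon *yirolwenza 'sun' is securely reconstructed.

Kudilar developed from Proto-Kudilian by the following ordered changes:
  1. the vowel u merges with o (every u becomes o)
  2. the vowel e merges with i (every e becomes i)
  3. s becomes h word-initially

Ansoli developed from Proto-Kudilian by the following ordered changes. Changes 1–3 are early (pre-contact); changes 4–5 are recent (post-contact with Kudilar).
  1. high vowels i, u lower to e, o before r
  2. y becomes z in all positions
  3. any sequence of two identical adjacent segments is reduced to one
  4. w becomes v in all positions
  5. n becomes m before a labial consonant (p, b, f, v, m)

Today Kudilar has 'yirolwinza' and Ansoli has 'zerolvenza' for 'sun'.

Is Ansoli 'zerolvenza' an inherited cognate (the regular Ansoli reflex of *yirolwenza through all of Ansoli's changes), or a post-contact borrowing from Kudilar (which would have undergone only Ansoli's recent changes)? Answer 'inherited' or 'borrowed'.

If inherited, *yirolwenza would pass through all of Ansoli's changes:
Ansoli: *yirolwenza > yerolwenza > zerolwenza > zerolvenza  (by pre-rhotic lowering, unconditioned shift, unconditioned shift)
If borrowed from Kudilar 'yirolwinza' after the early changes, it would undergo only the recent ones:
  rule 4 (unconditioned shift): yirolwinza → yirolvinza
  rule 5 (nasal place assimilation): no change (yirolvinza)
  ⇒ as a loan: yirolvinza
Ansoli 'zerolvenza' matches the inherited outcome exactly, so it is an inherited cognate, not a loan.

inherited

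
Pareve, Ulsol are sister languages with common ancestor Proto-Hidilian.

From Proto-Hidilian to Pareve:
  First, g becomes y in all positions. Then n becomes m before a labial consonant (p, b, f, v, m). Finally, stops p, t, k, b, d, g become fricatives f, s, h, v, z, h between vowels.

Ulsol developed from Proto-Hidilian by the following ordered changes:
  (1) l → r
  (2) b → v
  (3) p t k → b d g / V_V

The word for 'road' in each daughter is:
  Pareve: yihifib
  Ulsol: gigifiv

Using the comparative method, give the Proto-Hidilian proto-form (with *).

Position 1: Pareve has y, Ulsol has g. Taking the neighbouring segments as reconstructed: Pareve y could go back to *g or *y; Ulsol g can only go back to *g — the one source consistent with every daughter is *g.
Position 7: Pareve has b, Ulsol has v. Pareve preserves b here (none of its changes turn any other segment into b), so the proto-segment is *b.
This points to *gikifib. Verify forward in each daughter:
Pareve: *gikifib > yikifib > yihifib  (by unconditioned shift, intervocalic lenition)
Ulsol: *gikifib
  gikifib (rule 1 does not apply)
  gikifib → gikifiv   [unconditioned shift]
  gikifiv → gigifiv   [intervocalic voicing]
  giving Ulsol gigifiv.
No other proto-form is consistent with every reflex, so the reconstruction is *gikifib.

*gikifib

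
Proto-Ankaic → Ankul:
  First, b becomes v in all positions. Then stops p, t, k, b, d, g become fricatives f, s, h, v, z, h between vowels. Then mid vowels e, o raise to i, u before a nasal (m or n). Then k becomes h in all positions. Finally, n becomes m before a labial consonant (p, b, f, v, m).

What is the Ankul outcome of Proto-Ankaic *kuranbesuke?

huramvesuhe

Ankul: *kuranbesuke
  kuranbesuke → kuranvesuke   [unconditioned shift]
  kuranvesuke → kuranvesuhe   [intervocalic lenition]
  kuranvesuhe (rule 3 does not apply)
  kuranvesuhe → huranvesuhe   [unconditioned shift]
  huranvesuhe → huramvesuhe   [nasal place assimilation]
  giving Ankul huramvesuhe.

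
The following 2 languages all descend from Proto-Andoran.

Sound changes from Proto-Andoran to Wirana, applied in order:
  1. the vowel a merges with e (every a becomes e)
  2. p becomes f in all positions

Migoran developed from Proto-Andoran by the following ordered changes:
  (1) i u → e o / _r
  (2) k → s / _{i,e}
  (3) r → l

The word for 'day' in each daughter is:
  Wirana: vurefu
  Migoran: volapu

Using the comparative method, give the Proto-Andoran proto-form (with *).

*vurapu

Position 2: Wirana has u, Migoran has o. Wirana preserves u here (none of its changes turn any other segment into u), so the proto-segment is *u.
Position 5: Wirana has f, Migoran has p. Migoran preserves p here (none of its changes turn any other segment into p), so the proto-segment is *p.
This points to *vurapu. Verify forward in each daughter:
Wirana: *vurapu
  vurapu → vurepu   [vowel merger]
  vurepu → vurefu   [unconditioned shift]
  giving Wirana vurefu.
Migoran: start from *vurapu.
  rule 1 (pre-rhotic lowering): vurapu → vorapu
  rule 2: no change — vorapu
  rule 3 (unconditioned shift): vorapu → volapu
  ⇒ Migoran volapu
Only *vurapu yields all of Wirana vurefu, Migoran volapu.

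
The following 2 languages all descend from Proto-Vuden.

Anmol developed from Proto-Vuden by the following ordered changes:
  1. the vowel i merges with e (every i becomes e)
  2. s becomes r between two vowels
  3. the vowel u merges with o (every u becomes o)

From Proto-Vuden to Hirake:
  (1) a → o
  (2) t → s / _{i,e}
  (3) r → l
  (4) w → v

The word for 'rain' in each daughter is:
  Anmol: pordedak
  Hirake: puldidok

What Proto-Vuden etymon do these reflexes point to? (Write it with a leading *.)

Position 2: Anmol has o, Hirake has u. Hirake preserves u here (none of its changes turn any other segment into u), so the proto-segment is *u.
Position 3: Anmol has r, Hirake has l. Taking the neighbouring segments as reconstructed: Anmol r can only go back to *r; Hirake l could go back to *l or *r — the one source consistent with every daughter is *r.
Position 5: Anmol has e, Hirake has i. Hirake preserves i here (none of its changes turn any other segment into i), so the proto-segment is *i.
Verify the candidate proto-form against each daughter:
Anmol: *purdidak
  purdidak → purdedak   [vowel merger]
  purdedak (rule 2 does not apply)
  purdedak → pordedak   [vowel merger]
  giving Anmol pordedak.
Hirake: *purdidak > purdidok > puldidok  (by vowel merger, unconditioned shift)
No other proto-form is consistent with every reflex, so the reconstruction is *purdidak.

*purdidak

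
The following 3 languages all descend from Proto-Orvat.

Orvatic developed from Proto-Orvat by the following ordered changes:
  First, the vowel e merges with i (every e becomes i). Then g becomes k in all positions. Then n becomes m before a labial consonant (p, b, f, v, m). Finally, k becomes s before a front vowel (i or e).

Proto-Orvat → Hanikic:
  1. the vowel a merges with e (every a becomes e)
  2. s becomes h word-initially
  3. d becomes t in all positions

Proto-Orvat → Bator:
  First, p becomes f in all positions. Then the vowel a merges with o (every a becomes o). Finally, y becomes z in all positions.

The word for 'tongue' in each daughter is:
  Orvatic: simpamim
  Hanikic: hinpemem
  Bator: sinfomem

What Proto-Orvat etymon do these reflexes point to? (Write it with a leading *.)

*sinpamem

Position 5: Orvatic has a, Hanikic has e, Bator has o. Orvatic preserves a here (none of its changes turn any other segment into a), so the proto-segment is *a.
Position 7: Orvatic has i, Hanikic has e, Bator has e. Bator preserves e here (none of its changes turn any other segment into e), so the proto-segment is *e.
Position 4: Orvatic has p, Hanikic has p, Bator has f. Orvatic preserves p here (none of its changes turn any other segment into p), so the proto-segment is *p.
Continuing position by position gives *sinpamem; check it forward:
Orvatic: start from *sinpamem.
  rule 1 (vowel merger): sinpamem → sinpamim
  rule 2: no change — sinpamim
  rule 3 (nasal place assimilation): sinpamim → simpamim
  rule 4: no change — simpamim
  ⇒ Orvatic simpamim
Hanikic: *sinpamem
  sinpamem → sinpemem   [vowel merger]
  sinpemem → hinpemem   [debuccalisation]
  hinpemem (rule 3 does not apply)
  giving Hanikic hinpemem.
Bator: *sinpamem
  sinpamem → sinfamem   [unconditioned shift]
  sinfamem → sinfomem   [vowel merger]
  sinfomem (rule 3 does not apply)
  giving Bator sinfomem.
*sinpamem is the unique common source.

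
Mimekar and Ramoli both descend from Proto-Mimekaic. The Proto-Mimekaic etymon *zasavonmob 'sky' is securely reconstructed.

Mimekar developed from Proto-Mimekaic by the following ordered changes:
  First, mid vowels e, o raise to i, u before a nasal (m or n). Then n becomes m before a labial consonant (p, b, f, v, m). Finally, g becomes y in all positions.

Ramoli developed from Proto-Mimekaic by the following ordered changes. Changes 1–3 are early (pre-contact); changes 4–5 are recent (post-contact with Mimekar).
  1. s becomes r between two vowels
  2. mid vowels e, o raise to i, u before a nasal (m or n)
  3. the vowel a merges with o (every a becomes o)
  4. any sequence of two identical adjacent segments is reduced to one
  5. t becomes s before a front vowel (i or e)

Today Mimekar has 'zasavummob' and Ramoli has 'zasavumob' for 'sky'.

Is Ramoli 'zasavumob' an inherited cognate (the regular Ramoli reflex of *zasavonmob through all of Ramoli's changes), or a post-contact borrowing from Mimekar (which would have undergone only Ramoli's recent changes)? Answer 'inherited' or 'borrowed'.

If inherited, *zasavonmob would pass through all of Ramoli's changes:
Ramoli: *zasavonmob > zaravonmob > zaravunmob > zorovunmob  (by rhotacism, pre-nasal raising, vowel merger)
If borrowed from Mimekar 'zasavummob' after the early changes, it would undergo only the recent ones:
  rule 4 (degemination): zasavummob → zasavumob
  rule 5 (palatalisation): no change (zasavumob)
  ⇒ as a loan: zasavumob
Ramoli 'zasavumob' matches the loan outcome 'zasavumob', not the inherited 'zorovunmob' — it skipped the early Ramoli changes, so it was borrowed from Mimekar.

borrowed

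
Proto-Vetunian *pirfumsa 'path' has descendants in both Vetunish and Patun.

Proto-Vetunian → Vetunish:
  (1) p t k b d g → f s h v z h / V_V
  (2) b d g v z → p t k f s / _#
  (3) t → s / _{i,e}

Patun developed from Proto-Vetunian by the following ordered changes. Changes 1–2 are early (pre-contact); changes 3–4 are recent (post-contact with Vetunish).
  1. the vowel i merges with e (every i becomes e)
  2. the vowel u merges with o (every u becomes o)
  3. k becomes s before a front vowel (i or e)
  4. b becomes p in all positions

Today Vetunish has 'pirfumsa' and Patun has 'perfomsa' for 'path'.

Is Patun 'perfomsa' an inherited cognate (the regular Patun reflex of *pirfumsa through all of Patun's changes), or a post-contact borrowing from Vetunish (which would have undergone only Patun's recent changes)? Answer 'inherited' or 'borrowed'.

inherited

If inherited, *pirfumsa would pass through all of Patun's changes:
Patun: *pirfumsa
  pirfumsa → perfumsa   [vowel merger]
  perfumsa → perfomsa   [vowel merger]
  perfomsa (rule 3 does not apply)
  perfomsa (rule 4 does not apply)
  giving Patun perfomsa.
If borrowed from Vetunish 'pirfumsa' after the early changes, it would undergo only the recent ones:
  rule 3 (palatalisation): no change (pirfumsa)
  rule 4 (unconditioned shift): no change (pirfumsa)
  ⇒ as a loan: pirfumsa
Patun 'perfomsa' matches the inherited outcome exactly, so it is an inherited cognate, not a loan.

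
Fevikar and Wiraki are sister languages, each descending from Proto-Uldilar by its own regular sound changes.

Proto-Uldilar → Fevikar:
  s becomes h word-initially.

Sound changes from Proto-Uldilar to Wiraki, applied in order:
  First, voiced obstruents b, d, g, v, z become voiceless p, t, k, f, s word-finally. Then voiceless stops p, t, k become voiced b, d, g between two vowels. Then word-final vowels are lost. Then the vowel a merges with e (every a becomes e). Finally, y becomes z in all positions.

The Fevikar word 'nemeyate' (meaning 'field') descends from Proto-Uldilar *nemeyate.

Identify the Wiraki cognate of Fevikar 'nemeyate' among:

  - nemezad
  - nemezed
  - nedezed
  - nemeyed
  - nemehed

nemezed

Wiraki: *nemeyate > nemeyade > nemeyad > nemeyed > nemezed  (by intervocalic voicing, apocope, vowel merger, unconditioned shift)
The other candidates each miss or misapply at least one Wiraki change.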